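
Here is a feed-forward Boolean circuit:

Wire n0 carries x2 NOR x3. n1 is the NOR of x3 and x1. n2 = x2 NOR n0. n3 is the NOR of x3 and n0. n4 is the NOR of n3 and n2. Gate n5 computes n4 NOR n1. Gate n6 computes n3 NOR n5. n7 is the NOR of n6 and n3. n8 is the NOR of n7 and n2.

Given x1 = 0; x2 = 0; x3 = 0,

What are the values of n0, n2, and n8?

n0 = 1, n2 = 0, n8 = 1

n0 = x2 NOR x3 = 0 NOR 0 = 1
n1 = x3 NOR x1 = 0 NOR 0 = 1
n2 = x2 NOR n0 = 0 NOR 1 = 0
n3 = x3 NOR n0 = 0 NOR 1 = 0
n4 = n3 NOR n2 = 0 NOR 0 = 1
n5 = n4 NOR n1 = 1 NOR 1 = 0
n6 = n3 NOR n5 = 0 NOR 0 = 1
n7 = n6 NOR n3 = 1 NOR 0 = 0
n8 = n7 NOR n2 = 0 NOR 0 = 1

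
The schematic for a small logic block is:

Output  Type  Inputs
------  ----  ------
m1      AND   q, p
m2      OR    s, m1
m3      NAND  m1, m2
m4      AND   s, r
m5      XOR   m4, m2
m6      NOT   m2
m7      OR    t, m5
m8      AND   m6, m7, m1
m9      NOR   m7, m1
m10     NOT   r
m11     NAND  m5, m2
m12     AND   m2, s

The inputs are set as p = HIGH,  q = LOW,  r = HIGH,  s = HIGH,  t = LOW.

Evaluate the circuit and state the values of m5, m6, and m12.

m1 = q AND p = LOW AND HIGH = LOW
m2 = s OR m1 = HIGH OR LOW = HIGH
m4 = s AND r = HIGH AND HIGH = HIGH
m5 = m4 XOR m2 = HIGH XOR HIGH = LOW
m6 = NOT m2 = NOT HIGH = LOW
m12 = m2 AND s = HIGH AND HIGH = HIGH

m5 = LOW, m6 = LOW, m12 = HIGH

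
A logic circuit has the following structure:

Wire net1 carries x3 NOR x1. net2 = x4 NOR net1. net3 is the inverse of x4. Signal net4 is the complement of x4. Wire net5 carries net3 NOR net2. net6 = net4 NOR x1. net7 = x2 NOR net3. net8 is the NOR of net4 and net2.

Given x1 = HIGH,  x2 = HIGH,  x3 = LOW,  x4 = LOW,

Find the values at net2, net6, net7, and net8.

net1 = x3 NOR x1 = LOW NOR HIGH = LOW
net2 = x4 NOR net1 = LOW NOR LOW = HIGH
net3 = NOT x4 = NOT LOW = HIGH
net4 = NOT x4 = NOT LOW = HIGH
net6 = net4 NOR x1 = HIGH NOR HIGH = LOW
net7 = x2 NOR net3 = HIGH NOR HIGH = LOW
net8 = net4 NOR net2 = HIGH NOR HIGH = LOW

net2 = HIGH, net6 = LOW, net7 = LOW, net8 = LOW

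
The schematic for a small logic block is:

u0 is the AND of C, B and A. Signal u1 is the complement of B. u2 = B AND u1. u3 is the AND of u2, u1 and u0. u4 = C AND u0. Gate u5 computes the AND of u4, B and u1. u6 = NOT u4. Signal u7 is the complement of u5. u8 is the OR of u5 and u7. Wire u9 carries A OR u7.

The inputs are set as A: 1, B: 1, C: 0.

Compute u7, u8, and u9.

u0 = C AND B AND A = 0 AND 1 AND 1 = 0
u1 = NOT B = NOT 1 = 0
u4 = C AND u0 = 0 AND 0 = 0
u5 = u4 AND B AND u1 = 0 AND 1 AND 0 = 0
u7 = NOT u5 = NOT 0 = 1
u8 = u5 OR u7 = 0 OR 1 = 1
u9 = A OR u7 = 1 OR 1 = 1

u7 = 1  u8 = 1  u9 = 1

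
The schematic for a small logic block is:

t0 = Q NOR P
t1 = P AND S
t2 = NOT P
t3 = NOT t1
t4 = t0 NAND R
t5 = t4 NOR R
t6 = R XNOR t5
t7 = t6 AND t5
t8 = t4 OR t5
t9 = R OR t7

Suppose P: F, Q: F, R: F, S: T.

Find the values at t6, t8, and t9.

t6 = T, t8 = T, t9 = F

t0 = Q NOR P = F NOR F = T
t4 = t0 NAND R = T NAND F = T
t5 = t4 NOR R = T NOR F = F
t6 = R XNOR t5 = F XNOR F = T
t7 = t6 AND t5 = T AND F = F
t8 = t4 OR t5 = T OR F = T
t9 = R OR t7 = F OR F = F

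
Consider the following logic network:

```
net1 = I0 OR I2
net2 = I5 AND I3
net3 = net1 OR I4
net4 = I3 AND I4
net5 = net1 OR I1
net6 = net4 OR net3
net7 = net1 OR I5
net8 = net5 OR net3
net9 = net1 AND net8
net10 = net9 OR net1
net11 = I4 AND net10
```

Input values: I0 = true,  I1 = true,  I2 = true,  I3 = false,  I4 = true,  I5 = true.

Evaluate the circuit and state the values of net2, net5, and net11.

net2 = false, net5 = true, net11 = true

net1 = I0 OR I2 = true OR true = true
net2 = I5 AND I3 = true AND false = false
net3 = net1 OR I4 = true OR true = true
net5 = net1 OR I1 = true OR true = true
net8 = net5 OR net3 = true OR true = true
net9 = net1 AND net8 = true AND true = true
net10 = net9 OR net1 = true OR true = true
net11 = I4 AND net10 = true AND true = true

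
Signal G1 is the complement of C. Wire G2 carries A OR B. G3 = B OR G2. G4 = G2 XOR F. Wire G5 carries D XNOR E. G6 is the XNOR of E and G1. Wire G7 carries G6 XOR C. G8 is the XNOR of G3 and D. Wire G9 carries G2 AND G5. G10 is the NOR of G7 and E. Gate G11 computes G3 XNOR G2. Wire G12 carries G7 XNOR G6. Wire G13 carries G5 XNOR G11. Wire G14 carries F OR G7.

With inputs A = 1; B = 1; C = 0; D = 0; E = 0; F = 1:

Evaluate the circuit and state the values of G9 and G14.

G1 = NOT C = NOT 0 = 1
G2 = A OR B = 1 OR 1 = 1
G5 = D XNOR E = 0 XNOR 0 = 1
G6 = E XNOR G1 = 0 XNOR 1 = 0
G7 = G6 XOR C = 0 XOR 0 = 0
G9 = G2 AND G5 = 1 AND 1 = 1
G14 = F OR G7 = 1 OR 0 = 1

G9 = 1, G14 = 1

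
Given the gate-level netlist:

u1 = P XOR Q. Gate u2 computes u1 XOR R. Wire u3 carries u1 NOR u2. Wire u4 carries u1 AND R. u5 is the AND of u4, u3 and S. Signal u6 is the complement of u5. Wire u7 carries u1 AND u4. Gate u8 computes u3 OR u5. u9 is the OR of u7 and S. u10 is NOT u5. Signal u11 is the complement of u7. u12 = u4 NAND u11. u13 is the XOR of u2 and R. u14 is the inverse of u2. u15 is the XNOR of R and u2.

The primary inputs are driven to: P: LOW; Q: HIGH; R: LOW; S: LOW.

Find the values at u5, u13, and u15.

u1 = P XOR Q = LOW XOR HIGH = HIGH
u2 = u1 XOR R = HIGH XOR LOW = HIGH
u3 = u1 NOR u2 = HIGH NOR HIGH = LOW
u4 = u1 AND R = HIGH AND LOW = LOW
u5 = u4 AND u3 AND S = LOW AND LOW AND LOW = LOW
u13 = u2 XOR R = HIGH XOR LOW = HIGH
u15 = R XNOR u2 = LOW XNOR HIGH = LOW

u5 = LOW, u13 = HIGH, u15 = LOW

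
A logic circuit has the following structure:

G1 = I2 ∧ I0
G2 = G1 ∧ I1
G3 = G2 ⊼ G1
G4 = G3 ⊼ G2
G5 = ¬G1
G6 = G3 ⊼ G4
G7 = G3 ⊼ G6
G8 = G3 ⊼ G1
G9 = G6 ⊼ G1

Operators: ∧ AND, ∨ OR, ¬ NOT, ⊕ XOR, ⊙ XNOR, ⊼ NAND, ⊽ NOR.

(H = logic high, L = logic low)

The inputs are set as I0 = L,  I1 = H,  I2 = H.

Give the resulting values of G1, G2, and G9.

G1 = L, G2 = L, G9 = H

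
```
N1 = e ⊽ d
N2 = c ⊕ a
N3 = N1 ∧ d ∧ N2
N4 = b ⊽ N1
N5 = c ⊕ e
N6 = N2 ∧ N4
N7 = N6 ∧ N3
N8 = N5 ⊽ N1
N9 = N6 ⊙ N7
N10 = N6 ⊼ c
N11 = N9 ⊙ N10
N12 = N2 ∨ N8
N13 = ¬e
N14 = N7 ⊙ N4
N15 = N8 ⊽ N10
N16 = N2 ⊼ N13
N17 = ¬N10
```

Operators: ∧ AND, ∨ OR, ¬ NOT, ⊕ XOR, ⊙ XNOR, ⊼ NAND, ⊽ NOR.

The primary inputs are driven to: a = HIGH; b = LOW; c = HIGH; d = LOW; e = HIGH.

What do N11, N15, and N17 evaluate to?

N1 = e NOR d = HIGH NOR LOW = LOW
N2 = c XOR a = HIGH XOR HIGH = LOW
N3 = N1 AND d AND N2 = LOW AND LOW AND LOW = LOW
N4 = b NOR N1 = LOW NOR LOW = HIGH
N5 = c XOR e = HIGH XOR HIGH = LOW
N6 = N2 AND N4 = LOW AND HIGH = LOW
N7 = N6 AND N3 = LOW AND LOW = LOW
N8 = N5 NOR N1 = LOW NOR LOW = HIGH
N9 = N6 XNOR N7 = LOW XNOR LOW = HIGH
N10 = N6 NAND c = LOW NAND HIGH = HIGH
N11 = N9 XNOR N10 = HIGH XNOR HIGH = HIGH
N15 = N8 NOR N10 = HIGH NOR HIGH = LOW
N17 = NOT N10 = NOT HIGH = LOW

N11 = HIGH  N15 = LOW  N17 = LOW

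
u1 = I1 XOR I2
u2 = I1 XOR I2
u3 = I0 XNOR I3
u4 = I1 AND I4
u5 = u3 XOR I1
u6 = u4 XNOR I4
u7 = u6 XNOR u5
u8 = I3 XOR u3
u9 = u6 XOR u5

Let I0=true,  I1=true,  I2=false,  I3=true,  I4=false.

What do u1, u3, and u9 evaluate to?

u1 = I1 XOR I2 = true XOR false = true
u3 = I0 XNOR I3 = true XNOR true = true
u4 = I1 AND I4 = true AND false = false
u5 = u3 XOR I1 = true XOR true = false
u6 = u4 XNOR I4 = false XNOR false = true
u9 = u6 XOR u5 = true XOR false = true

u1 = true; u3 = true; u9 = true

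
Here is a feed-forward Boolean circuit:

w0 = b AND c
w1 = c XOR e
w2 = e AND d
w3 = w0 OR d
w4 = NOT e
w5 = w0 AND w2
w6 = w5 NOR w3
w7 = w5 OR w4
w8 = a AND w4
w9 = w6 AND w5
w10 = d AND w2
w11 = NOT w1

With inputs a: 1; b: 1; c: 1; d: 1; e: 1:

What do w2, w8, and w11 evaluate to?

w2 = 1  w8 = 0  w11 = 1

w1 = c XOR e = 1 XOR 1 = 0
w2 = e AND d = 1 AND 1 = 1
w4 = NOT e = NOT 1 = 0
w8 = a AND w4 = 1 AND 0 = 0
w11 = NOT w1 = NOT 0 = 1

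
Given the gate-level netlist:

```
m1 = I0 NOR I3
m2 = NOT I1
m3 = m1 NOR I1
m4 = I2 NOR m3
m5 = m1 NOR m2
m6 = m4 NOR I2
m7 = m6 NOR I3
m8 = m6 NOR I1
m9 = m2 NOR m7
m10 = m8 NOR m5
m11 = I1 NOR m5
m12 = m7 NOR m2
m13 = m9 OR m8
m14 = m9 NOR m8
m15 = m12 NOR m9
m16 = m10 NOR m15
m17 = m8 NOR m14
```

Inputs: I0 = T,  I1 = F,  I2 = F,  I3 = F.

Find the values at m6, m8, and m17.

m6 = T  m8 = F  m17 = F

m1 = I0 NOR I3 = T NOR F = F
m2 = NOT I1 = NOT F = T
m3 = m1 NOR I1 = F NOR F = T
m4 = I2 NOR m3 = F NOR T = F
m6 = m4 NOR I2 = F NOR F = T
m7 = m6 NOR I3 = T NOR F = F
m8 = m6 NOR I1 = T NOR F = F
m9 = m2 NOR m7 = T NOR F = F
m14 = m9 NOR m8 = F NOR F = T
m17 = m8 NOR m14 = F NOR T = F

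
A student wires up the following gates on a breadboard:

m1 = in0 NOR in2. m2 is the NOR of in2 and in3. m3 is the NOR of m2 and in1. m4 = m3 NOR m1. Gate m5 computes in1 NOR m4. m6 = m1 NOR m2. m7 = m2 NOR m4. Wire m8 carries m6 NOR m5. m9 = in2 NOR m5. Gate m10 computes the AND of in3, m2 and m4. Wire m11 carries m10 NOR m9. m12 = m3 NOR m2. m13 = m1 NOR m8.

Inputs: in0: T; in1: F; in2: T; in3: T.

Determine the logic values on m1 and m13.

m1 = F, m13 = T

m1 = in0 NOR in2 = T NOR T = F
m2 = in2 NOR in3 = T NOR T = F
m3 = m2 NOR in1 = F NOR F = T
m4 = m3 NOR m1 = T NOR F = F
m5 = in1 NOR m4 = F NOR F = T
m6 = m1 NOR m2 = F NOR F = T
m8 = m6 NOR m5 = T NOR T = F
m13 = m1 NOR m8 = F NOR F = T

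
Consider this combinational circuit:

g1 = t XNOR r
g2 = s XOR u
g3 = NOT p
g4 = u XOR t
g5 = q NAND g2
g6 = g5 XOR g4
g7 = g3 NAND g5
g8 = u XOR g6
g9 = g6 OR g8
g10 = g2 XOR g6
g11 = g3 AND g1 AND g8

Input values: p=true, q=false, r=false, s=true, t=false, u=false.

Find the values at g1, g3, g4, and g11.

g1 = t XNOR r = false XNOR false = true
g2 = s XOR u = true XOR false = true
g3 = NOT p = NOT true = false
g4 = u XOR t = false XOR false = false
g5 = q NAND g2 = false NAND true = true
g6 = g5 XOR g4 = true XOR false = true
g8 = u XOR g6 = false XOR true = true
g11 = g3 AND g1 AND g8 = false AND true AND true = false

g1 = true  g3 = false  g4 = false  g11 = false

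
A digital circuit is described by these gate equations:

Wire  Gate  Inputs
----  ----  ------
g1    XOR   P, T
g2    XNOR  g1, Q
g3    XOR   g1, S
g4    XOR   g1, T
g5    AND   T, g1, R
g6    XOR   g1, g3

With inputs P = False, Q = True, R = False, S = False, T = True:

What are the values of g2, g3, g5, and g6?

g2 = True, g3 = True, g5 = False, g6 = False

g1 = P XOR T = False XOR True = True
g2 = g1 XNOR Q = True XNOR True = True
g3 = g1 XOR S = True XOR False = True
g5 = T AND g1 AND R = True AND True AND False = False
g6 = g1 XOR g3 = True XOR True = False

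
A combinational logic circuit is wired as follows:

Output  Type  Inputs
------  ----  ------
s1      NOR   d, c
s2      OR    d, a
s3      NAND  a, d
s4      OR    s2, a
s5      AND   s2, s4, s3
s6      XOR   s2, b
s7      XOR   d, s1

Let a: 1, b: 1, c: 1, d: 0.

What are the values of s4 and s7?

s4 = 1, s7 = 0

s1 = d NOR c = 0 NOR 1 = 0
s2 = d OR a = 0 OR 1 = 1
s4 = s2 OR a = 1 OR 1 = 1
s7 = d XOR s1 = 0 XOR 0 = 0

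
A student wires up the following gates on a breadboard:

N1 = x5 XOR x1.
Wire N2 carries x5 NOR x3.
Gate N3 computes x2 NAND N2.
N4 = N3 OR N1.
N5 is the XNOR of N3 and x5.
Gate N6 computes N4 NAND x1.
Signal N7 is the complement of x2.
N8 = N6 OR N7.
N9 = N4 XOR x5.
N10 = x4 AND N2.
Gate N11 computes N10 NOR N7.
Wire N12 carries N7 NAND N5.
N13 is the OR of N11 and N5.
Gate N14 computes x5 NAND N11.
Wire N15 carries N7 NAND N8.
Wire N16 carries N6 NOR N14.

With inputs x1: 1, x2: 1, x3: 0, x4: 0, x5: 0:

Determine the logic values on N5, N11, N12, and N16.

N1 = x5 XOR x1 = 0 XOR 1 = 1
N2 = x5 NOR x3 = 0 NOR 0 = 1
N3 = x2 NAND N2 = 1 NAND 1 = 0
N4 = N3 OR N1 = 0 OR 1 = 1
N5 = N3 XNOR x5 = 0 XNOR 0 = 1
N6 = N4 NAND x1 = 1 NAND 1 = 0
N7 = NOT x2 = NOT 1 = 0
N10 = x4 AND N2 = 0 AND 1 = 0
N11 = N10 NOR N7 = 0 NOR 0 = 1
N12 = N7 NAND N5 = 0 NAND 1 = 1
N14 = x5 NAND N11 = 0 NAND 1 = 1
N16 = N6 NOR N14 = 0 NOR 1 = 0

N5 = 1; N11 = 1; N12 = 1; N16 = 0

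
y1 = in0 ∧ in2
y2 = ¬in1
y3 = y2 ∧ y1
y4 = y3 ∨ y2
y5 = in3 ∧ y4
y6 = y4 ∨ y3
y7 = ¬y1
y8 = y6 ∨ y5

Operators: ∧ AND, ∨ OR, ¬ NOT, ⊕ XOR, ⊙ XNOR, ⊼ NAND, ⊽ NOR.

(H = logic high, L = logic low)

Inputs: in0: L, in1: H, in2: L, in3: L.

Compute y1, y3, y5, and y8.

y1 = in0 AND in2 = L AND L = L
y2 = NOT in1 = NOT H = L
y3 = y2 AND y1 = L AND L = L
y4 = y3 OR y2 = L OR L = L
y5 = in3 AND y4 = L AND L = L
y6 = y4 OR y3 = L OR L = L
y8 = y6 OR y5 = L OR L = L

y1 = L, y3 = L, y5 = L, y8 = L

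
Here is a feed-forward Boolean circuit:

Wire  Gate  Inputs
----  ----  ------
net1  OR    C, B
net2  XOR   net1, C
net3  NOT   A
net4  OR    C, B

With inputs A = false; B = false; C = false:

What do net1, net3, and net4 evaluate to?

net1 = C OR B = false OR false = false
net3 = NOT A = NOT false = true
net4 = C OR B = false OR false = false

net1 = false, net3 = true, net4 = false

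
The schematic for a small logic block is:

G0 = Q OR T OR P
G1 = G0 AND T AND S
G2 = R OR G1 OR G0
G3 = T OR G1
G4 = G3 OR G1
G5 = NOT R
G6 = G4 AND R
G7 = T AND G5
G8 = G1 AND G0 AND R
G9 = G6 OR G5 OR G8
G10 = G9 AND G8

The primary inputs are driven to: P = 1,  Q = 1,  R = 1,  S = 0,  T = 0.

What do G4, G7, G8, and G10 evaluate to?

G0 = Q OR T OR P = 1 OR 0 OR 1 = 1
G1 = G0 AND T AND S = 1 AND 0 AND 0 = 0
G3 = T OR G1 = 0 OR 0 = 0
G4 = G3 OR G1 = 0 OR 0 = 0
G5 = NOT R = NOT 1 = 0
G6 = G4 AND R = 0 AND 1 = 0
G7 = T AND G5 = 0 AND 0 = 0
G8 = G1 AND G0 AND R = 0 AND 1 AND 1 = 0
G9 = G6 OR G5 OR G8 = 0 OR 0 OR 0 = 0
G10 = G9 AND G8 = 0 AND 0 = 0

G4 = 0, G7 = 0, G8 = 0, G10 = 0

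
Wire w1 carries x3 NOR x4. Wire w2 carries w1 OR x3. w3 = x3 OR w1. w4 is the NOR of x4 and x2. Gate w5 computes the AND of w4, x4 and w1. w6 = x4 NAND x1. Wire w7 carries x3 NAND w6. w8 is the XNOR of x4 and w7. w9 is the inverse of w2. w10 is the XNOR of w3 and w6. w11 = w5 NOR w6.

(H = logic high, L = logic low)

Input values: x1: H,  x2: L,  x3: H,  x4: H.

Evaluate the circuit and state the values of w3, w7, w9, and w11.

w1 = x3 NOR x4 = H NOR H = L
w2 = w1 OR x3 = L OR H = H
w3 = x3 OR w1 = H OR L = H
w4 = x4 NOR x2 = H NOR L = L
w5 = w4 AND x4 AND w1 = L AND H AND L = L
w6 = x4 NAND x1 = H NAND H = L
w7 = x3 NAND w6 = H NAND L = H
w9 = NOT w2 = NOT H = L
w11 = w5 NOR w6 = L NOR L = H

w3 = H; w7 = H; w9 = L; w11 = H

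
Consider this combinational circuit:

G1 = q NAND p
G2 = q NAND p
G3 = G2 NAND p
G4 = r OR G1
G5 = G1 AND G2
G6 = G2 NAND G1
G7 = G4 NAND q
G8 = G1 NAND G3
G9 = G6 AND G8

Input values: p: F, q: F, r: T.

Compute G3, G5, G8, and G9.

G3 = T  G5 = T  G8 = F  G9 = F

G1 = q NAND p = F NAND F = T
G2 = q NAND p = F NAND F = T
G3 = G2 NAND p = T NAND F = T
G5 = G1 AND G2 = T AND T = T
G6 = G2 NAND G1 = T NAND T = F
G8 = G1 NAND G3 = T NAND T = F
G9 = G6 AND G8 = F AND F = F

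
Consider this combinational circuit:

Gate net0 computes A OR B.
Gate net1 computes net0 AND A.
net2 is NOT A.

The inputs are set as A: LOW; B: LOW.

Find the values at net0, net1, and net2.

net0 = LOW; net1 = LOW; net2 = HIGH

net0 = A OR B = LOW OR LOW = LOW
net1 = net0 AND A = LOW AND LOW = LOW
net2 = NOT A = NOT LOW = HIGH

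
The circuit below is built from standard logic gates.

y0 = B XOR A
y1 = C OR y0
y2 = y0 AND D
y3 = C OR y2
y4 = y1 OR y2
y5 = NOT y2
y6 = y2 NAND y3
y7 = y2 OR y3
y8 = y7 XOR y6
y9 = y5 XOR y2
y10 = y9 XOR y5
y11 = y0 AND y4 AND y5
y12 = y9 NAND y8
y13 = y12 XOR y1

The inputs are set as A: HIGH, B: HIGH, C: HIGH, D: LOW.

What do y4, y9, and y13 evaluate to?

y4 = HIGH, y9 = HIGH, y13 = LOW

y0 = B XOR A = HIGH XOR HIGH = LOW
y1 = C OR y0 = HIGH OR LOW = HIGH
y2 = y0 AND D = LOW AND LOW = LOW
y3 = C OR y2 = HIGH OR LOW = HIGH
y4 = y1 OR y2 = HIGH OR LOW = HIGH
y5 = NOT y2 = NOT LOW = HIGH
y6 = y2 NAND y3 = LOW NAND HIGH = HIGH
y7 = y2 OR y3 = LOW OR HIGH = HIGH
y8 = y7 XOR y6 = HIGH XOR HIGH = LOW
y9 = y5 XOR y2 = HIGH XOR LOW = HIGH
y12 = y9 NAND y8 = HIGH NAND LOW = HIGH
y13 = y12 XOR y1 = HIGH XOR HIGH = LOW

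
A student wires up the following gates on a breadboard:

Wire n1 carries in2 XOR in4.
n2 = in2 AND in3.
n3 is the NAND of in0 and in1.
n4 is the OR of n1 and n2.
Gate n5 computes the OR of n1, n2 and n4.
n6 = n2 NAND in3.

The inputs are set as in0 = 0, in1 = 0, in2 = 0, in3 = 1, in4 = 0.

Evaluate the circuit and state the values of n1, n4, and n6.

n1 = 0, n4 = 0, n6 = 1

n1 = in2 XOR in4 = 0 XOR 0 = 0
n2 = in2 AND in3 = 0 AND 1 = 0
n4 = n1 OR n2 = 0 OR 0 = 0
n6 = n2 NAND in3 = 0 NAND 1 = 1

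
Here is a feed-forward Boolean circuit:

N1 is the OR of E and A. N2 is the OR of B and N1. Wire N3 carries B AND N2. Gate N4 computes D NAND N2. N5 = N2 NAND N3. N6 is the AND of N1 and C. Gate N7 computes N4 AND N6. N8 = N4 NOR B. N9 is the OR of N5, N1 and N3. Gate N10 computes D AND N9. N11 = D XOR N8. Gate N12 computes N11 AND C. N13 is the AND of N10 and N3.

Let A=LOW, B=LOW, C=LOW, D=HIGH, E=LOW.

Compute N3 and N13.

N1 = E OR A = LOW OR LOW = LOW
N2 = B OR N1 = LOW OR LOW = LOW
N3 = B AND N2 = LOW AND LOW = LOW
N5 = N2 NAND N3 = LOW NAND LOW = HIGH
N9 = N5 OR N1 OR N3 = HIGH OR LOW OR LOW = HIGH
N10 = D AND N9 = HIGH AND HIGH = HIGH
N13 = N10 AND N3 = HIGH AND LOW = LOW

N3 = LOW; N13 = LOW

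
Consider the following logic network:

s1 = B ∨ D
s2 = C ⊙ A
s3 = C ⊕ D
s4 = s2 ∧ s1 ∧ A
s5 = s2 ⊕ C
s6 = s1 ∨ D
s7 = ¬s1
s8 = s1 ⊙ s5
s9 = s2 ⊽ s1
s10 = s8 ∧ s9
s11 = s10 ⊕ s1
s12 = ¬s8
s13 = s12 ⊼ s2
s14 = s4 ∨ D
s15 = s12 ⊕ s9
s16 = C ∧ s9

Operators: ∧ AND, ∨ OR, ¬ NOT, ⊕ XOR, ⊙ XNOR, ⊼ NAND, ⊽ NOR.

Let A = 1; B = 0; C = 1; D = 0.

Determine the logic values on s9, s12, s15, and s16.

s9 = 0, s12 = 0, s15 = 0, s16 = 0

s1 = B OR D = 0 OR 0 = 0
s2 = C XNOR A = 1 XNOR 1 = 1
s5 = s2 XOR C = 1 XOR 1 = 0
s8 = s1 XNOR s5 = 0 XNOR 0 = 1
s9 = s2 NOR s1 = 1 NOR 0 = 0
s12 = NOT s8 = NOT 1 = 0
s15 = s12 XOR s9 = 0 XOR 0 = 0
s16 = C AND s9 = 1 AND 0 = 0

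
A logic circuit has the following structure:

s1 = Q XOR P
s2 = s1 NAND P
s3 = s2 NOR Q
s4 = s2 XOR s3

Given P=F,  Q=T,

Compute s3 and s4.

s3 = F, s4 = T

s1 = Q XOR P = T XOR F = T
s2 = s1 NAND P = T NAND F = T
s3 = s2 NOR Q = T NOR T = F
s4 = s2 XOR s3 = T XOR F = T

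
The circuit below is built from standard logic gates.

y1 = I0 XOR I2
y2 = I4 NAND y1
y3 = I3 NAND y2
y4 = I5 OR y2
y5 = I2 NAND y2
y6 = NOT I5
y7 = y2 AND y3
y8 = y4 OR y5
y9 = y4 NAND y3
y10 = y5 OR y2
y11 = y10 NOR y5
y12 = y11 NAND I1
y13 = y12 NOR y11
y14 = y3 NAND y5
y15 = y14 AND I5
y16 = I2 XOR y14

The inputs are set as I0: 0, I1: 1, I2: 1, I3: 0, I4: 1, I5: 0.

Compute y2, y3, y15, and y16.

y2 = 0, y3 = 1, y15 = 0, y16 = 1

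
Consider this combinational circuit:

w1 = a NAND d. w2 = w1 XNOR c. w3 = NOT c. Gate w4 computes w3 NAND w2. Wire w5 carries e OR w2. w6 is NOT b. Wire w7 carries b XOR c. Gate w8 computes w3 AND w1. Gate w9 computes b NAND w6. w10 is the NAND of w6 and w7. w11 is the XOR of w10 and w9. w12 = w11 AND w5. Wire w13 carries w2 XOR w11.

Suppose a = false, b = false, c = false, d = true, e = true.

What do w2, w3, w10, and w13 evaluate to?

w1 = a NAND d = false NAND true = true
w2 = w1 XNOR c = true XNOR false = false
w3 = NOT c = NOT false = true
w6 = NOT b = NOT false = true
w7 = b XOR c = false XOR false = false
w9 = b NAND w6 = false NAND true = true
w10 = w6 NAND w7 = true NAND false = true
w11 = w10 XOR w9 = true XOR true = false
w13 = w2 XOR w11 = false XOR false = false

w2 = false; w3 = true; w10 = true; w13 = false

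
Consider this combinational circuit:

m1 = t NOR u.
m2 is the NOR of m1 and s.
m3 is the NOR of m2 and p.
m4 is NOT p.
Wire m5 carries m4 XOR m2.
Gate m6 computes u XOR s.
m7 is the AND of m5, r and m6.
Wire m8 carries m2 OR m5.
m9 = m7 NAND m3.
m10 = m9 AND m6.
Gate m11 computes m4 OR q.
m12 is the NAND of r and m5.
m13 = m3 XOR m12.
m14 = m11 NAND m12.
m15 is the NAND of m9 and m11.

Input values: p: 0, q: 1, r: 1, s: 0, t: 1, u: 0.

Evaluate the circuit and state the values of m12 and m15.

m1 = t NOR u = 1 NOR 0 = 0
m2 = m1 NOR s = 0 NOR 0 = 1
m3 = m2 NOR p = 1 NOR 0 = 0
m4 = NOT p = NOT 0 = 1
m5 = m4 XOR m2 = 1 XOR 1 = 0
m6 = u XOR s = 0 XOR 0 = 0
m7 = m5 AND r AND m6 = 0 AND 1 AND 0 = 0
m9 = m7 NAND m3 = 0 NAND 0 = 1
m11 = m4 OR q = 1 OR 1 = 1
m12 = r NAND m5 = 1 NAND 0 = 1
m15 = m9 NAND m11 = 1 NAND 1 = 0

m12 = 1  m15 = 0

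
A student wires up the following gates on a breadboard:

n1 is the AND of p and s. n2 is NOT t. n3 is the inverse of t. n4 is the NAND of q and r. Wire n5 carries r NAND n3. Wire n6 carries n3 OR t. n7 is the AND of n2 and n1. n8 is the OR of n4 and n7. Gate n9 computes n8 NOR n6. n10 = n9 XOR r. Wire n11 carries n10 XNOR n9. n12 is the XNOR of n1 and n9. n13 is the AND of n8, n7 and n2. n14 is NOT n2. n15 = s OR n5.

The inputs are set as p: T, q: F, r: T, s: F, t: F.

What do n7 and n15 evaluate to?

n7 = F, n15 = F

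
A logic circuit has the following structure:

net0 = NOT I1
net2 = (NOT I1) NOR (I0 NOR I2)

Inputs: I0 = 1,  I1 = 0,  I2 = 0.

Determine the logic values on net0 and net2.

net0 = NOT 0 = 1
net2 = (NOT 0) NOR (1 NOR 0) = 0

net0 = 1, net2 = 0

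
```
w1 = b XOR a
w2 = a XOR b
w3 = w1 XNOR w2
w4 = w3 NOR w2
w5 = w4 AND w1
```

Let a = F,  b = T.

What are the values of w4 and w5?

w4 = F, w5 = F

w1 = b XOR a = T XOR F = T
w2 = a XOR b = F XOR T = T
w3 = w1 XNOR w2 = T XNOR T = T
w4 = w3 NOR w2 = T NOR T = F
w5 = w4 AND w1 = F AND T = F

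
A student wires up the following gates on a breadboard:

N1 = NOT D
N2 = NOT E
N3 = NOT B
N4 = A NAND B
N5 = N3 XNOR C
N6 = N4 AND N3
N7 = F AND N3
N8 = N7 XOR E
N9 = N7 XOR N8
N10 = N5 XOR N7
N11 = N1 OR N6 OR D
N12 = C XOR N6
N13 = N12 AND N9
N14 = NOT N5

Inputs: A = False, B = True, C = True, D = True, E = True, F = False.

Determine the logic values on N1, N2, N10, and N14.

N1 = NOT D = NOT True = False
N2 = NOT E = NOT True = False
N3 = NOT B = NOT True = False
N5 = N3 XNOR C = False XNOR True = False
N7 = F AND N3 = False AND False = False
N10 = N5 XOR N7 = False XOR False = False
N14 = NOT N5 = NOT False = True

N1 = False, N2 = False, N10 = False, N14 = True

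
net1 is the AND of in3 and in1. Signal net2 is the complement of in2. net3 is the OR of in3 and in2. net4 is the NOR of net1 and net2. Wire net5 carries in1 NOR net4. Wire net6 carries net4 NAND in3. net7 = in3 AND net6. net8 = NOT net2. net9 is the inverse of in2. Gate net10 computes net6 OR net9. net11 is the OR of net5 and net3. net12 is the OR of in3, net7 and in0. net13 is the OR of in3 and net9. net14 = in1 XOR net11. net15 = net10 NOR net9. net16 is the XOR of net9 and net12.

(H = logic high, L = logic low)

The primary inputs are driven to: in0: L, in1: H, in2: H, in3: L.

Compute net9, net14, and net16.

net1 = in3 AND in1 = L AND H = L
net2 = NOT in2 = NOT H = L
net3 = in3 OR in2 = L OR H = H
net4 = net1 NOR net2 = L NOR L = H
net5 = in1 NOR net4 = H NOR H = L
net6 = net4 NAND in3 = H NAND L = H
net7 = in3 AND net6 = L AND H = L
net9 = NOT in2 = NOT H = L
net11 = net5 OR net3 = L OR H = H
net12 = in3 OR net7 OR in0 = L OR L OR L = L
net14 = in1 XOR net11 = H XOR H = L
net16 = net9 XOR net12 = L XOR L = L

net9 = L  net14 = L  net16 = L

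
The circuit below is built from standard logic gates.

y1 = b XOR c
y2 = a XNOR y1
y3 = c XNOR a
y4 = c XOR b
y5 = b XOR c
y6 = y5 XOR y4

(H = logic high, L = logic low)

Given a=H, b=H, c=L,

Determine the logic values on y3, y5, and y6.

y3 = c XNOR a = L XNOR H = L
y4 = c XOR b = L XOR H = H
y5 = b XOR c = H XOR L = H
y6 = y5 XOR y4 = H XOR H = L

y3 = L, y5 = H, y6 = L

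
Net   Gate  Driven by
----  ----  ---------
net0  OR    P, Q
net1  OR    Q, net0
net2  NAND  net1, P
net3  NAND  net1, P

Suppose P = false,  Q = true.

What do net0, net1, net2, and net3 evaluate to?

net0 = true, net1 = true, net2 = true, net3 = true

net0 = P OR Q = false OR true = true
net1 = Q OR net0 = true OR true = true
net2 = net1 NAND P = true NAND false = true
net3 = net1 NAND P = true NAND false = true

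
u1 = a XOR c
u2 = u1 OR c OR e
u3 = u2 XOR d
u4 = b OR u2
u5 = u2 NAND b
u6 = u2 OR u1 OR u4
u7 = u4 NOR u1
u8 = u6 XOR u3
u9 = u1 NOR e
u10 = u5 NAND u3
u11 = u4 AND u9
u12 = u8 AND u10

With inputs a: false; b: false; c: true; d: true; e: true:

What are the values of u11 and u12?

u11 = false, u12 = true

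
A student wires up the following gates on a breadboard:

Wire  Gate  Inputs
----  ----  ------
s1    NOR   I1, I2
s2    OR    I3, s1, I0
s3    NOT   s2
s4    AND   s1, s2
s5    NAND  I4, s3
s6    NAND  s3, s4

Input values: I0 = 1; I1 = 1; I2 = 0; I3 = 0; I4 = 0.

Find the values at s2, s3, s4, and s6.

s2 = 1  s3 = 0  s4 = 0  s6 = 1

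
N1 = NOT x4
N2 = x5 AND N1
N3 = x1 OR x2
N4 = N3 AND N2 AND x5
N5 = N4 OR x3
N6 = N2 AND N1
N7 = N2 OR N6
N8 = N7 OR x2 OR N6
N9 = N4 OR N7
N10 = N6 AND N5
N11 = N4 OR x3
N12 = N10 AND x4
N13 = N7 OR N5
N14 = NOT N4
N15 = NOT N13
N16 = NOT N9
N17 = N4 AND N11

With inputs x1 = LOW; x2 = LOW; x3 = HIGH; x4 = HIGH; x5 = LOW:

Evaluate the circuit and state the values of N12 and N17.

N1 = NOT x4 = NOT HIGH = LOW
N2 = x5 AND N1 = LOW AND LOW = LOW
N3 = x1 OR x2 = LOW OR LOW = LOW
N4 = N3 AND N2 AND x5 = LOW AND LOW AND LOW = LOW
N5 = N4 OR x3 = LOW OR HIGH = HIGH
N6 = N2 AND N1 = LOW AND LOW = LOW
N10 = N6 AND N5 = LOW AND HIGH = LOW
N11 = N4 OR x3 = LOW OR HIGH = HIGH
N12 = N10 AND x4 = LOW AND HIGH = LOW
N17 = N4 AND N11 = LOW AND HIGH = LOW

N12 = LOW, N17 = LOW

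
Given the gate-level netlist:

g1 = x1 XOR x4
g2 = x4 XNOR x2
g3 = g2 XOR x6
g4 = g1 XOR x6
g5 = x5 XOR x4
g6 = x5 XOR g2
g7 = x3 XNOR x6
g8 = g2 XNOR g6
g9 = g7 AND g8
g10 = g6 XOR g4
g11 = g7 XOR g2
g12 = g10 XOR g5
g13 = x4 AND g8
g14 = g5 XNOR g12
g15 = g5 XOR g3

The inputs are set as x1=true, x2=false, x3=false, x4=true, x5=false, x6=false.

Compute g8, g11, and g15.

g8 = true, g11 = true, g15 = true

g2 = x4 XNOR x2 = true XNOR false = false
g3 = g2 XOR x6 = false XOR false = false
g5 = x5 XOR x4 = false XOR true = true
g6 = x5 XOR g2 = false XOR false = false
g7 = x3 XNOR x6 = false XNOR false = true
g8 = g2 XNOR g6 = false XNOR false = true
g11 = g7 XOR g2 = true XOR false = true
g15 = g5 XOR g3 = true XOR false = true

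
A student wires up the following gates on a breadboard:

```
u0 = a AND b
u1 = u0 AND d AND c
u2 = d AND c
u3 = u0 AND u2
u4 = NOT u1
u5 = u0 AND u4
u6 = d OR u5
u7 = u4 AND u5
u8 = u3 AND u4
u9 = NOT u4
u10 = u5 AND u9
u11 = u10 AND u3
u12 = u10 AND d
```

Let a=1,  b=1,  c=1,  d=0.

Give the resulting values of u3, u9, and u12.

u3 = 0; u9 = 0; u12 = 0

u0 = a AND b = 1 AND 1 = 1
u1 = u0 AND d AND c = 1 AND 0 AND 1 = 0
u2 = d AND c = 0 AND 1 = 0
u3 = u0 AND u2 = 1 AND 0 = 0
u4 = NOT u1 = NOT 0 = 1
u5 = u0 AND u4 = 1 AND 1 = 1
u9 = NOT u4 = NOT 1 = 0
u10 = u5 AND u9 = 1 AND 0 = 0
u12 = u10 AND d = 0 AND 0 = 0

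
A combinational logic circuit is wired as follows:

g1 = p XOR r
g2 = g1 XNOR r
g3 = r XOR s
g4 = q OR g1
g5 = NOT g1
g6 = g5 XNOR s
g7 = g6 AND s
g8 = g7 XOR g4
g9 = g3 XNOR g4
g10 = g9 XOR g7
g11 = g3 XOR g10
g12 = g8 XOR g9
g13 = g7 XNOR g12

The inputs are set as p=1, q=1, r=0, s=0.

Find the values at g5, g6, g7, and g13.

g5 = 0; g6 = 1; g7 = 0; g13 = 0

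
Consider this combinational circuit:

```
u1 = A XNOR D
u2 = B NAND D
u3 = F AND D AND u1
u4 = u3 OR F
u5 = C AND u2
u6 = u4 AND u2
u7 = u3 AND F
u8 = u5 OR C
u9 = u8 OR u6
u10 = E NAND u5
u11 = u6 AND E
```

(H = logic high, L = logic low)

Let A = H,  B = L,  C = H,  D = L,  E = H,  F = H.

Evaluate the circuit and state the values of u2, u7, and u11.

u2 = H; u7 = L; u11 = H

u1 = A XNOR D = H XNOR L = L
u2 = B NAND D = L NAND L = H
u3 = F AND D AND u1 = H AND L AND L = L
u4 = u3 OR F = L OR H = H
u6 = u4 AND u2 = H AND H = H
u7 = u3 AND F = L AND H = L
u11 = u6 AND E = H AND H = H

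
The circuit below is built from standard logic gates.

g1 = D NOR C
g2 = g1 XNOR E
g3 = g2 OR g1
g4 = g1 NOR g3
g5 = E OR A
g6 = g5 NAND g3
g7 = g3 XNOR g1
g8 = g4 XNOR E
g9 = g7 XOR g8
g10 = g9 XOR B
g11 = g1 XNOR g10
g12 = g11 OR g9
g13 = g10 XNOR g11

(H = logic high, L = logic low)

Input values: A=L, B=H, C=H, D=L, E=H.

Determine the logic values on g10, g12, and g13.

g10 = H, g12 = L, g13 = L

g1 = D NOR C = L NOR H = L
g2 = g1 XNOR E = L XNOR H = L
g3 = g2 OR g1 = L OR L = L
g4 = g1 NOR g3 = L NOR L = H
g7 = g3 XNOR g1 = L XNOR L = H
g8 = g4 XNOR E = H XNOR H = H
g9 = g7 XOR g8 = H XOR H = L
g10 = g9 XOR B = L XOR H = H
g11 = g1 XNOR g10 = L XNOR H = L
g12 = g11 OR g9 = L OR L = L
g13 = g10 XNOR g11 = H XNOR L = L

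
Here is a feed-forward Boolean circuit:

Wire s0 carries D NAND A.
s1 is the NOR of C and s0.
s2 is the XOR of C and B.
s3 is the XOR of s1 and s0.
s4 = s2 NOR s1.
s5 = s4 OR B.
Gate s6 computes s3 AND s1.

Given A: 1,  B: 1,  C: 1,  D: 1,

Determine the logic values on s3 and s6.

s0 = D NAND A = 1 NAND 1 = 0
s1 = C NOR s0 = 1 NOR 0 = 0
s3 = s1 XOR s0 = 0 XOR 0 = 0
s6 = s3 AND s1 = 0 AND 0 = 0

s3 = 0, s6 = 0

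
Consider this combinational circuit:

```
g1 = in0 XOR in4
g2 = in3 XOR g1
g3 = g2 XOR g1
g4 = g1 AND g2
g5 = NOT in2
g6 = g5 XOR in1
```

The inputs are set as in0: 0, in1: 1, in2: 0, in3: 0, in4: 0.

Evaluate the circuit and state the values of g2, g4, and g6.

g2 = 0, g4 = 0, g6 = 0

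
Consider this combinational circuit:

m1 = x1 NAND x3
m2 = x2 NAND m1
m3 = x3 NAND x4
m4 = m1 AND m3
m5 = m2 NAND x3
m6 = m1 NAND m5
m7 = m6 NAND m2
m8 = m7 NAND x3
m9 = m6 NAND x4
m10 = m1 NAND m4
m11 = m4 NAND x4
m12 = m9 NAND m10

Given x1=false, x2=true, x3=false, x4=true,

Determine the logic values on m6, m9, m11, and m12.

m6 = false, m9 = true, m11 = false, m12 = true

m1 = x1 NAND x3 = false NAND false = true
m2 = x2 NAND m1 = true NAND true = false
m3 = x3 NAND x4 = false NAND true = true
m4 = m1 AND m3 = true AND true = true
m5 = m2 NAND x3 = false NAND false = true
m6 = m1 NAND m5 = true NAND true = false
m9 = m6 NAND x4 = false NAND true = true
m10 = m1 NAND m4 = true NAND true = false
m11 = m4 NAND x4 = true NAND true = false
m12 = m9 NAND m10 = true NAND false = true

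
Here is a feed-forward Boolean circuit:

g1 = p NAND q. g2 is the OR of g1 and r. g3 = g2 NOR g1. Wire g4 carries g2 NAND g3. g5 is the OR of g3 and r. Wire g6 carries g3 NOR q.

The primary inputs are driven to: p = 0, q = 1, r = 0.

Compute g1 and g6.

g1 = 1, g6 = 0

g1 = p NAND q = 0 NAND 1 = 1
g2 = g1 OR r = 1 OR 0 = 1
g3 = g2 NOR g1 = 1 NOR 1 = 0
g6 = g3 NOR q = 0 NOR 1 = 0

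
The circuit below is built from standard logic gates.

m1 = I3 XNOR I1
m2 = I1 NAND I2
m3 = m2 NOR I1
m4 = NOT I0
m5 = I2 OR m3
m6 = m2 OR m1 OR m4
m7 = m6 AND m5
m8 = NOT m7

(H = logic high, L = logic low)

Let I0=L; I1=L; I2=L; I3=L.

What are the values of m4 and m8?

m4 = H, m8 = H

m1 = I3 XNOR I1 = L XNOR L = H
m2 = I1 NAND I2 = L NAND L = H
m3 = m2 NOR I1 = H NOR L = L
m4 = NOT I0 = NOT L = H
m5 = I2 OR m3 = L OR L = L
m6 = m2 OR m1 OR m4 = H OR H OR H = H
m7 = m6 AND m5 = H AND L = L
m8 = NOT m7 = NOT L = H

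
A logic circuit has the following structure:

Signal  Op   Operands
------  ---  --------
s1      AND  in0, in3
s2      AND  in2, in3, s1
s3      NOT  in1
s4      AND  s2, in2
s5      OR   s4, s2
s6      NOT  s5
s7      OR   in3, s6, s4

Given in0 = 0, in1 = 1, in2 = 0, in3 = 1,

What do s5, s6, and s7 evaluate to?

s5 = 0, s6 = 1, s7 = 1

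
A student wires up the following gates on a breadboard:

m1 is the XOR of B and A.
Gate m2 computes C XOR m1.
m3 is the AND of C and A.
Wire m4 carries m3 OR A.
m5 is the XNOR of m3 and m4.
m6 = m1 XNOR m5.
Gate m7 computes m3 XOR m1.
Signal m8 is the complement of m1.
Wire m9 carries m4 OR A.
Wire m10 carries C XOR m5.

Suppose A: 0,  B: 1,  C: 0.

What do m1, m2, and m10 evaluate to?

m1 = 1; m2 = 1; m10 = 1

m1 = B XOR A = 1 XOR 0 = 1
m2 = C XOR m1 = 0 XOR 1 = 1
m3 = C AND A = 0 AND 0 = 0
m4 = m3 OR A = 0 OR 0 = 0
m5 = m3 XNOR m4 = 0 XNOR 0 = 1
m10 = C XOR m5 = 0 XOR 1 = 1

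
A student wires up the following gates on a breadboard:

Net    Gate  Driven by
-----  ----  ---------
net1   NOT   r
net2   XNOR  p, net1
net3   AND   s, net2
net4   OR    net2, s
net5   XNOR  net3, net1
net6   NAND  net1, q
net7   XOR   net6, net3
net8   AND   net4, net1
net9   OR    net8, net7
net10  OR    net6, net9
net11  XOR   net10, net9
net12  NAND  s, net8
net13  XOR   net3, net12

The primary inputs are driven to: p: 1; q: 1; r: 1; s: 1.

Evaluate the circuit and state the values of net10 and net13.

net10 = 1; net13 = 1

net1 = NOT r = NOT 1 = 0
net2 = p XNOR net1 = 1 XNOR 0 = 0
net3 = s AND net2 = 1 AND 0 = 0
net4 = net2 OR s = 0 OR 1 = 1
net6 = net1 NAND q = 0 NAND 1 = 1
net7 = net6 XOR net3 = 1 XOR 0 = 1
net8 = net4 AND net1 = 1 AND 0 = 0
net9 = net8 OR net7 = 0 OR 1 = 1
net10 = net6 OR net9 = 1 OR 1 = 1
net12 = s NAND net8 = 1 NAND 0 = 1
net13 = net3 XOR net12 = 0 XOR 1 = 1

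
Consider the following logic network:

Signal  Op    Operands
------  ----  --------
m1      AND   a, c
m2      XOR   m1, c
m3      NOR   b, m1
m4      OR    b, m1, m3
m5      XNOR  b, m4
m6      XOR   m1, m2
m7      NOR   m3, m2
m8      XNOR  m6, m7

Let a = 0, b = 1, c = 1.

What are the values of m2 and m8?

m2 = 1, m8 = 0

m1 = a AND c = 0 AND 1 = 0
m2 = m1 XOR c = 0 XOR 1 = 1
m3 = b NOR m1 = 1 NOR 0 = 0
m6 = m1 XOR m2 = 0 XOR 1 = 1
m7 = m3 NOR m2 = 0 NOR 1 = 0
m8 = m6 XNOR m7 = 1 XNOR 0 = 0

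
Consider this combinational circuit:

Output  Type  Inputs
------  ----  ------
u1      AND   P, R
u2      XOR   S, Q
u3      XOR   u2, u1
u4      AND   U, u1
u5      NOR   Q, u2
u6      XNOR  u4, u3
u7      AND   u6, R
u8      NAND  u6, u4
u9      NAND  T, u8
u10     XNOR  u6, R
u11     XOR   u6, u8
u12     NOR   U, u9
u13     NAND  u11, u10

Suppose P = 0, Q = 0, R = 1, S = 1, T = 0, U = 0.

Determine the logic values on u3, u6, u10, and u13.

u3 = 1, u6 = 0, u10 = 0, u13 = 1

u1 = P AND R = 0 AND 1 = 0
u2 = S XOR Q = 1 XOR 0 = 1
u3 = u2 XOR u1 = 1 XOR 0 = 1
u4 = U AND u1 = 0 AND 0 = 0
u6 = u4 XNOR u3 = 0 XNOR 1 = 0
u8 = u6 NAND u4 = 0 NAND 0 = 1
u10 = u6 XNOR R = 0 XNOR 1 = 0
u11 = u6 XOR u8 = 0 XOR 1 = 1
u13 = u11 NAND u10 = 1 NAND 0 = 1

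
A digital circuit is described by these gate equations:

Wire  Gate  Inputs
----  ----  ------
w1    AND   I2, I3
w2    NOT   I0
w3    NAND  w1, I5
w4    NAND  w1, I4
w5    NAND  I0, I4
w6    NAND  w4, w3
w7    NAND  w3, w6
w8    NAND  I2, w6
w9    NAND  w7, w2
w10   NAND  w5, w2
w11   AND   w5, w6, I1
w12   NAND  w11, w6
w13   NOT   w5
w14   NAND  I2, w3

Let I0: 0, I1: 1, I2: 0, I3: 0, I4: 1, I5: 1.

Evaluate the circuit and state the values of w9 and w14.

w1 = I2 AND I3 = 0 AND 0 = 0
w2 = NOT I0 = NOT 0 = 1
w3 = w1 NAND I5 = 0 NAND 1 = 1
w4 = w1 NAND I4 = 0 NAND 1 = 1
w6 = w4 NAND w3 = 1 NAND 1 = 0
w7 = w3 NAND w6 = 1 NAND 0 = 1
w9 = w7 NAND w2 = 1 NAND 1 = 0
w14 = I2 NAND w3 = 0 NAND 1 = 1

w9 = 0  w14 = 1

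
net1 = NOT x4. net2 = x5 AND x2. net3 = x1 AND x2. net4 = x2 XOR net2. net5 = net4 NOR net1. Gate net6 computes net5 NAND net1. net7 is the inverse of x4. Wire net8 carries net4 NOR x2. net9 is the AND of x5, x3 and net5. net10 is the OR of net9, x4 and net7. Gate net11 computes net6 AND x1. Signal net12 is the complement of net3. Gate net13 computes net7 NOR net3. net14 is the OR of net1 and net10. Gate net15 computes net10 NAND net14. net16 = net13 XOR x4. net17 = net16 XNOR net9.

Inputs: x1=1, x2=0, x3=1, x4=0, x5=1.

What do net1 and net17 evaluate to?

net1 = NOT x4 = NOT 0 = 1
net2 = x5 AND x2 = 1 AND 0 = 0
net3 = x1 AND x2 = 1 AND 0 = 0
net4 = x2 XOR net2 = 0 XOR 0 = 0
net5 = net4 NOR net1 = 0 NOR 1 = 0
net7 = NOT x4 = NOT 0 = 1
net9 = x5 AND x3 AND net5 = 1 AND 1 AND 0 = 0
net13 = net7 NOR net3 = 1 NOR 0 = 0
net16 = net13 XOR x4 = 0 XOR 0 = 0
net17 = net16 XNOR net9 = 0 XNOR 0 = 1

net1 = 1  net17 = 1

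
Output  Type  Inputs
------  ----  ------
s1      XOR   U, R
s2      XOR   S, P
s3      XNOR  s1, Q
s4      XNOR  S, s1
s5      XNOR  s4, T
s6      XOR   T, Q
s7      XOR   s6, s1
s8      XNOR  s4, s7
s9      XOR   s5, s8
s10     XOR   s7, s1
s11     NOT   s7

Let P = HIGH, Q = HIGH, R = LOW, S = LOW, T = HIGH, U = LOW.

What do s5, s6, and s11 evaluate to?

s5 = HIGH, s6 = LOW, s11 = HIGH

s1 = U XOR R = LOW XOR LOW = LOW
s4 = S XNOR s1 = LOW XNOR LOW = HIGH
s5 = s4 XNOR T = HIGH XNOR HIGH = HIGH
s6 = T XOR Q = HIGH XOR HIGH = LOW
s7 = s6 XOR s1 = LOW XOR LOW = LOW
s11 = NOT s7 = NOT LOW = HIGH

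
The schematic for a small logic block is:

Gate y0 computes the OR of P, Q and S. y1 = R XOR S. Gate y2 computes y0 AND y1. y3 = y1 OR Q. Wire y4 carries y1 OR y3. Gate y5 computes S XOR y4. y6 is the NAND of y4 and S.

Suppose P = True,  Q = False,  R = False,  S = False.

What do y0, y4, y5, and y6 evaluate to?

y0 = P OR Q OR S = True OR False OR False = True
y1 = R XOR S = False XOR False = False
y3 = y1 OR Q = False OR False = False
y4 = y1 OR y3 = False OR False = False
y5 = S XOR y4 = False XOR False = False
y6 = y4 NAND S = False NAND False = True

y0 = True; y4 = False; y5 = False; y6 = True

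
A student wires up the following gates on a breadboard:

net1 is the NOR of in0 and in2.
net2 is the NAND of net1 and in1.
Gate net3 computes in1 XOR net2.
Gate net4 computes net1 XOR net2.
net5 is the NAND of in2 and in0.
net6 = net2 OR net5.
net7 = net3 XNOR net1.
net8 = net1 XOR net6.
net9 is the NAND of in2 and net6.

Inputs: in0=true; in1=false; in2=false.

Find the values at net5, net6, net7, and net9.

net5 = true, net6 = true, net7 = false, net9 = true

net1 = in0 NOR in2 = true NOR false = false
net2 = net1 NAND in1 = false NAND false = true
net3 = in1 XOR net2 = false XOR true = true
net5 = in2 NAND in0 = false NAND true = true
net6 = net2 OR net5 = true OR true = true
net7 = net3 XNOR net1 = true XNOR false = false
net9 = in2 NAND net6 = false NAND true = true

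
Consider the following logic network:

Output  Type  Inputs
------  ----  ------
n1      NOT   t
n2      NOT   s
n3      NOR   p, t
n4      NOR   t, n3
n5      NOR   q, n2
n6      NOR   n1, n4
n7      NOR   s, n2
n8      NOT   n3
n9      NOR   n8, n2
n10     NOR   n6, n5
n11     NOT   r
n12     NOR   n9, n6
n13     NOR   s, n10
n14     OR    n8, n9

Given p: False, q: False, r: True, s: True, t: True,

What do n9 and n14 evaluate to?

n2 = NOT s = NOT True = False
n3 = p NOR t = False NOR True = False
n8 = NOT n3 = NOT False = True
n9 = n8 NOR n2 = True NOR False = False
n14 = n8 OR n9 = True OR False = True

n9 = False, n14 = True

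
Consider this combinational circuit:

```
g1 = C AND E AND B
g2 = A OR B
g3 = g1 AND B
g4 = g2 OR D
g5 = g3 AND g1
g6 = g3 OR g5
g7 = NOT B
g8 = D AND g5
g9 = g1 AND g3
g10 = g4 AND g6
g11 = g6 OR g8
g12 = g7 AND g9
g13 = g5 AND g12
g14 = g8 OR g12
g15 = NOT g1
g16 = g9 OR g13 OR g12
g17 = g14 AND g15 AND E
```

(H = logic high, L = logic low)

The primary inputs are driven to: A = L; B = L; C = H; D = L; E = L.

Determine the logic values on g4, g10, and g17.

g4 = L; g10 = L; g17 = L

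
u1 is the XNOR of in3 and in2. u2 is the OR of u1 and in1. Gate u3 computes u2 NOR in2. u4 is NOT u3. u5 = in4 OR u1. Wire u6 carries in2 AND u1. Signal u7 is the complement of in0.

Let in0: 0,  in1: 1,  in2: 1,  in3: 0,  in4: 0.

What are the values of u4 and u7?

u4 = 1; u7 = 1

u1 = in3 XNOR in2 = 0 XNOR 1 = 0
u2 = u1 OR in1 = 0 OR 1 = 1
u3 = u2 NOR in2 = 1 NOR 1 = 0
u4 = NOT u3 = NOT 0 = 1
u7 = NOT in0 = NOT 0 = 1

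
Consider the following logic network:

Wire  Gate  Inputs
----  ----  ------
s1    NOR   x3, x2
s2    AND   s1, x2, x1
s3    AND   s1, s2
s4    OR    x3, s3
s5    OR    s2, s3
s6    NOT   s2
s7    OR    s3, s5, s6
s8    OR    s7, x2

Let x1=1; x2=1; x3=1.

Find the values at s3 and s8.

s3 = 0  s8 = 1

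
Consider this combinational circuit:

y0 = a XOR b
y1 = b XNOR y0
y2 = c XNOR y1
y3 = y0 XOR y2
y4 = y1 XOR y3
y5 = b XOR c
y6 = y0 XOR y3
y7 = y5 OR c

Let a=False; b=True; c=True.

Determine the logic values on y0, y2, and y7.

y0 = a XOR b = False XOR True = True
y1 = b XNOR y0 = True XNOR True = True
y2 = c XNOR y1 = True XNOR True = True
y5 = b XOR c = True XOR True = False
y7 = y5 OR c = False OR True = True

y0 = True, y2 = True, y7 = True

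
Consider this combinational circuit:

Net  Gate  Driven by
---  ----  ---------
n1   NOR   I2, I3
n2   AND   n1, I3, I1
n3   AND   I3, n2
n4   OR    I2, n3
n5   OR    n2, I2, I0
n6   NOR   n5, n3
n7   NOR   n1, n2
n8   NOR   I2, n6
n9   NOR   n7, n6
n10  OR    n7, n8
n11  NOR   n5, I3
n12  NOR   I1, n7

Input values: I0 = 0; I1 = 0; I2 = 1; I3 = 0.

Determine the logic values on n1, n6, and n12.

n1 = 0; n6 = 0; n12 = 0

n1 = I2 NOR I3 = 1 NOR 0 = 0
n2 = n1 AND I3 AND I1 = 0 AND 0 AND 0 = 0
n3 = I3 AND n2 = 0 AND 0 = 0
n5 = n2 OR I2 OR I0 = 0 OR 1 OR 0 = 1
n6 = n5 NOR n3 = 1 NOR 0 = 0
n7 = n1 NOR n2 = 0 NOR 0 = 1
n12 = I1 NOR n7 = 0 NOR 1 = 0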